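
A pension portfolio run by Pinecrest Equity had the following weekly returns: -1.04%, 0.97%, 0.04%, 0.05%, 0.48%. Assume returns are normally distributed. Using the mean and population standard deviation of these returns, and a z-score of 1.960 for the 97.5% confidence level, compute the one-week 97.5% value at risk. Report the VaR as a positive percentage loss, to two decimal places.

r̄ = (-1.04 + 0.97 + 0.04 + 0.05 + 0.48) / 5 = 0.500 / 5 = 0.1000%
Population σ = √[Σ(r − r̄)² / 5] = √[2.2070 / 5] = √0.4414 = 0.6644%
VaR = −(r̄ − z·σ) = −(0.1000 − 1.960 × 0.6644) = −(-1.2022) = 1.2022%

1.20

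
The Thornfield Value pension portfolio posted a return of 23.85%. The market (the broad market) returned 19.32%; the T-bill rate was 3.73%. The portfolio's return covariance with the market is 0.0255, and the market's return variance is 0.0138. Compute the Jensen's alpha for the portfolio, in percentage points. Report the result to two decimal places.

β = Cov / Var = 0.0255 / 0.0138 = 1.8478
E[R] = Rf + β(Rm − Rf) = 3.73% + 1.8478 × (19.32% − 3.73%) = 32.5372%
α = Rp − E[R] = 23.85% − 32.5372% = -8.6872

-8.69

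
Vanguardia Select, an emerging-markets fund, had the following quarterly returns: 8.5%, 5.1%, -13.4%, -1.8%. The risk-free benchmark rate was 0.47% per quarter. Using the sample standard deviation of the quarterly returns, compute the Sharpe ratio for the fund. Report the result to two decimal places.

r̄ = (8.5 + 5.1 − 13.4 − 1.8) / 4 = -0.4000%
Σ(r − r̄)² = (8.5 − (-0.4000))² + (5.1 − (-0.4000))² + (-13.4 − (-0.4000))² + … = 280.4200
sample σ = √(280.4200 / 3) = √93.4733 = 9.6682%
Sharpe = (r̄ − rf) / σ = (-0.4000 − 0.47) / 9.6682 = -0.8700 / 9.6682 = -0.0900

-0.09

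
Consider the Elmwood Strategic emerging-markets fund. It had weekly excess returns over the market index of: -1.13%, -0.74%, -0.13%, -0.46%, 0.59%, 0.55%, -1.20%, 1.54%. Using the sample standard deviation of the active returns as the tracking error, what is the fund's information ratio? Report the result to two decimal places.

r̄ = (-1.13 − 0.74 − 0.13 − 0.46 + 0.59 + 0.55 − 1.2 + 1.54) / 8 = -0.1225%
Sample σ = √[Σ(r − r̄)² / 7] = √[6.3952 / 7] = √0.9136 = 0.9558%
IR = r̄ / tracking error = -0.1225 / 0.9558 = -0.1282

-0.13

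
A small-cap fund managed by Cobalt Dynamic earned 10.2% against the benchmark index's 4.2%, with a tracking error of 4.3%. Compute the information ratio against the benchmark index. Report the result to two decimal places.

IR = (Rp − Rb) / TE = (10.2% − 4.2%) / 4.3% = 6.00% / 4.3% = 1.3953

1.40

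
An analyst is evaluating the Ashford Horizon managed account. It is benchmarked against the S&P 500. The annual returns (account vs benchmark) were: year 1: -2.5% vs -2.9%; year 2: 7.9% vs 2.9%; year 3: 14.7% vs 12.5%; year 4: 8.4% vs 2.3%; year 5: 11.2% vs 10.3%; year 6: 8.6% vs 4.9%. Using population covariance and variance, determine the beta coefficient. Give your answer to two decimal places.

0.94

r̄p = 8.0500%,  r̄m = 5.0000%
Cov = Σ(rp − r̄p)(rm − r̄m) / 6 = 24.8717
Var(rm) = Σ(rm − r̄m)² / 6 = 26.4100
β = Cov / Var = 24.8717 / 26.4100 = 0.9418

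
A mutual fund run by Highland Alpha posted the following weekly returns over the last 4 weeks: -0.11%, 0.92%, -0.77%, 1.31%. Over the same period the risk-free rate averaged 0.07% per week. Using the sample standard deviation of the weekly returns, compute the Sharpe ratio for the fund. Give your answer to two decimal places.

0.28

r̄ = (-0.11 + 0.92 − 0.77 + 1.31) / 4 = 1.350 / 4 = 0.3375%
Sample σ = √[Σ(r − r̄)² / 3] = √[2.7119 / 3] = √0.9040 = 0.9508%
Sharpe = (r̄ − rf) / σ = (0.3375 − 0.07) / 0.9508 = 0.2675 / 0.9508 = 0.2813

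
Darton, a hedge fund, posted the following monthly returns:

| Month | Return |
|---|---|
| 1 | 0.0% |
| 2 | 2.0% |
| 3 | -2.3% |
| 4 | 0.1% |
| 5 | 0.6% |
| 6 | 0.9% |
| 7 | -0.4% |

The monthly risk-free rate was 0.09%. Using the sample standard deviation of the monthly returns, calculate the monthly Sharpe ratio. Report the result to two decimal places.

r̄ = (0 + 2 − 2.3 + 0.1 + 0.6 + 0.9 − 0.4) / 7 = 0.90 / 7 = 0.1286%
Σ(r − r̄)² = 10.5143; sample σ = √(10.5143/6) = 1.3238%
Sharpe = (r̄ − rf) / σ = (0.1286 − 0.09) / 1.3238 = 0.0386 / 1.3238 = 0.0292

0.03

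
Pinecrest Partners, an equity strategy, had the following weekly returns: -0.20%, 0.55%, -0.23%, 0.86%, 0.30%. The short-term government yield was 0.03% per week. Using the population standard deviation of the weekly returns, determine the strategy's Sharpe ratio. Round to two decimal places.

r̄ = (-0.2 + 0.55 − 0.23 + 0.86 + 0.3) / 5 = 1.280 / 5 = 0.2560%
Σ(r − r̄)² = (-0.2 − 0.2560)² + (0.55 − 0.2560)² + … = 0.8973
population σ = √(0.8973 / 5) = √0.1795 = 0.4237%
Sharpe = (r̄ − rf) / σ = (0.2560 − 0.03) / 0.4237 = 0.2260 / 0.4237 = 0.5334

0.53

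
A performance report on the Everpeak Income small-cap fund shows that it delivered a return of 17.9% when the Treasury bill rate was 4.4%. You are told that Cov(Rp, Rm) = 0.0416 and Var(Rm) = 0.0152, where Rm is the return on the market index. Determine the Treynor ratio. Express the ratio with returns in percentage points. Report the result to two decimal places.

β = Cov / Var = 0.0416 / 0.0152 = 2.7368
Treynor = (Rp − Rf) / β = (17.9% − 4.4%) / 2.7368 = 13.50 / 2.7368 = 4.9328

4.93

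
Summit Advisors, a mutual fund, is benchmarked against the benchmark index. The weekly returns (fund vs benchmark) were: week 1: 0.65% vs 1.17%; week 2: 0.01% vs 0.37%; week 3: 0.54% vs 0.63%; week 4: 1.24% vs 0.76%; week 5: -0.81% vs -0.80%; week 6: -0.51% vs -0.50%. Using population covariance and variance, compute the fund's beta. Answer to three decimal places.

0.904

r̄p = 0.1867%,  r̄m = 0.2717%
Cov = Σ(rp − r̄p)(rm − r̄m) / 6 = 0.4409
Var(rm) = Σ(rm − r̄m)² / 6 = 0.4879
β = Cov / Var = 0.4409 / 0.4879 = 0.9037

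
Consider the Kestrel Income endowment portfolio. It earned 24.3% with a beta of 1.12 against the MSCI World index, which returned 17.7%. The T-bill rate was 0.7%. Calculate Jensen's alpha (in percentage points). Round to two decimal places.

CAPM expected return = Rf + β(Rm − Rf) = 0.7% + 1.12 × (17.7% − 0.7%) = 0.7 + 1.12 × 17.00 = 19.7400%
Jensen's α = Rp − E[R] = 24.3% − 19.7400% = 4.5600

4.56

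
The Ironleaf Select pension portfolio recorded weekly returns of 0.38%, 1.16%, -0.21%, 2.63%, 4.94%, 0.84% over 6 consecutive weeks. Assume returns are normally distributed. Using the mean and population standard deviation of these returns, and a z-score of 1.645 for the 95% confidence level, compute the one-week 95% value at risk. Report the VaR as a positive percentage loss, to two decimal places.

1.21

r̄ = (0.38 + 1.16 − 0.21 + 2.63 + 4.94 + 0.84) / 6 = 1.6233%
Population σ = √[Σ(r − r̄)² / 6] = √[17.7489 / 6] = √2.9582 = 1.7199%
VaR = −(r̄ − z·σ) = −(1.6233 − 1.645 × 1.7199) = −(-1.2059) = 1.2059%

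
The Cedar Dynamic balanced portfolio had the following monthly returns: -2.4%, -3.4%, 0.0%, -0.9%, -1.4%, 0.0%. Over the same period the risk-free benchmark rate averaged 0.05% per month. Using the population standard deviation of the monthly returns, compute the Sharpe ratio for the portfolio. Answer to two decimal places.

-1.13

μ = (-2.4 − 3.4 + 0 − 0.9 − 1.4 + 0) / 6 = -8.10 / 6 = -1.3500%
Σ(r − μ)² = (-2.4 − (-1.3500))² + (-3.4 − (-1.3500))² + … = 9.1550
σ = √[9.1550 / 6] = 1.2352%
Sharpe = (μ − rf) / σ = (-1.3500 − 0.05) / 1.2352 = -1.4000 / 1.2352 = -1.1334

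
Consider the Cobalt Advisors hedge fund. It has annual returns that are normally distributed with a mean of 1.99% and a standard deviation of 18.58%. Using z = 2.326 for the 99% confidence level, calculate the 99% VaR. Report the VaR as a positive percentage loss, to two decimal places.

41.23

VaR (as % loss) = −(μ − z·σ) = −(1.99% − 2.326 × 18.58%) = −(-41.22708%) = 41.22708%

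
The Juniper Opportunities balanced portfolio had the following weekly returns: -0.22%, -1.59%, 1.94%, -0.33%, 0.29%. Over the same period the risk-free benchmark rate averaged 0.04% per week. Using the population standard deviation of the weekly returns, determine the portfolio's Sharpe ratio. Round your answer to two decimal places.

r̄ = (-0.22 − 1.59 + 1.94 − 0.33 + 0.29) / 5 = 0.0180%
Σ(r − r̄)² = (-0.22 − 0.0180)² + (-1.59 − 0.0180)² + (1.94 − 0.0180)² + … = 6.5315
σ = √[6.5315 / 5] = 1.1429%
Sharpe = (r̄ − rf) / σ = (0.0180 − 0.04) / 1.1429 = -0.0220 / 1.1429 = -0.0192

-0.02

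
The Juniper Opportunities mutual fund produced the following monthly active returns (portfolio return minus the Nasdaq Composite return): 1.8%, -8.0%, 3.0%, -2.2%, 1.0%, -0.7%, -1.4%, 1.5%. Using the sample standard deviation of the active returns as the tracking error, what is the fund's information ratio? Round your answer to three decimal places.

μ = (1.8 − 8 + 3 − 2.2 + 1 − 0.7 − 1.4 + 1.5) / 8 = -0.6250%
Σ(r − μ)² = 83.6550; sample σ = √(83.6550/7) = 3.4570%
IR = μ / tracking error = -0.6250 / 3.4570 = -0.1808

-0.181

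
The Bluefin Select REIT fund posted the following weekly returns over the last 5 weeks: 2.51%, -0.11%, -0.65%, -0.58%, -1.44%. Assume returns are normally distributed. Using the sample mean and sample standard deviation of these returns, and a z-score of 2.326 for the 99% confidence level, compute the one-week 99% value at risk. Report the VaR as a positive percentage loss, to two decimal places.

μ = (2.51 − 0.11 − 0.65 − 0.58 − 1.44) / 5 = -0.0540%
Sample std dev = √[9.1301 / 4] = 1.5108%
VaR = −(μ − z·σ) = −(-0.0540 − 2.326 × 1.5108) = −(-3.5681) = 3.5681%

3.57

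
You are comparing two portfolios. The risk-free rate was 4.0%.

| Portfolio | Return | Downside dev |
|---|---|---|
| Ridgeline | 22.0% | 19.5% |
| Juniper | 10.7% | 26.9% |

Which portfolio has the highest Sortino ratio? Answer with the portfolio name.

Ridgeline: Sortino ratio = (22.0% − 4.0%) / 19.5% = 0.923
Juniper: Sortino ratio = (10.7% − 4.0%) / 26.9% = 0.249
Highest: Ridgeline (0.923).

Ridgeline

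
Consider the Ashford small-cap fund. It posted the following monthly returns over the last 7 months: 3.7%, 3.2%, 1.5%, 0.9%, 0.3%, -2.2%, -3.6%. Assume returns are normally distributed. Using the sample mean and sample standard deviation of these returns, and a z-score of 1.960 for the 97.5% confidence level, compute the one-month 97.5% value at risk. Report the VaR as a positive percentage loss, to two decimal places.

4.69

Mean return r̄ = 3.80 / 7 = 0.5429%
Σ(r − r̄)² = 42.8171; sample σ = √(42.8171/6) = 2.6714%
VaR = −(r̄ − z·σ) = −(0.5429 − 1.960 × 2.6714) = −(-4.6930) = 4.6930%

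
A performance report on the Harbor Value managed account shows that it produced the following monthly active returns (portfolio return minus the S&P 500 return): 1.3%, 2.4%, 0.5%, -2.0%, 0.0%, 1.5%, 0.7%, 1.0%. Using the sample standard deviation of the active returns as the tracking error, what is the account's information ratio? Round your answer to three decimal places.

Mean return r̄ = 5.40 / 8 = 0.6750%
Σ(r − r̄)² = (1.3 − 0.6750)² + (2.4 − 0.6750)² + (0.5 − 0.6750)² + … = 11.7950
σ = √[11.7950 / 7] = 1.2981%
IR = r̄ / tracking error = 0.6750 / 1.2981 = 0.5200

0.520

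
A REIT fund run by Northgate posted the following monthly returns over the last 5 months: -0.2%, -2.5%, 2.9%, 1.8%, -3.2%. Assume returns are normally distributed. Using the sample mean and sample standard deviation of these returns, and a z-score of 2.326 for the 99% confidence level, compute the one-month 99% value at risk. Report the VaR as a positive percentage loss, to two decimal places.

6.38

Mean return r̄ = -1.20 / 5 = -0.2400%
Sample std dev = √[27.8920 / 4] = 2.6406%
VaR = −(r̄ − z·σ) = −(-0.2400 − 2.326 × 2.6406) = −(-6.3820) = 6.3820%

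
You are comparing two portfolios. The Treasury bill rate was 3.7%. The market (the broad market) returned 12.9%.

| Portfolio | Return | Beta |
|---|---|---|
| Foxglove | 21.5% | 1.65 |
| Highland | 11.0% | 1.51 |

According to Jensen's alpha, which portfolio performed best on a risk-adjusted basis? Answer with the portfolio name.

Foxglove

Foxglove: α = 21.5% − [3.7% + 1.65 × (12.9% − 3.7%)] = 2.620
Highland: α = 11.0% − [3.7% + 1.51 × (12.9% − 3.7%)] = -6.592
Highest: Foxglove (2.620).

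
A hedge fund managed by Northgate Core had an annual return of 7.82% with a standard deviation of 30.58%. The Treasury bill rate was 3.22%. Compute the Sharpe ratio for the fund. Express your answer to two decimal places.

0.15

Sharpe = (Rp − Rf) / σp = (7.82% − 3.22%) / 30.58% = 4.60% / 30.58% = 0.1504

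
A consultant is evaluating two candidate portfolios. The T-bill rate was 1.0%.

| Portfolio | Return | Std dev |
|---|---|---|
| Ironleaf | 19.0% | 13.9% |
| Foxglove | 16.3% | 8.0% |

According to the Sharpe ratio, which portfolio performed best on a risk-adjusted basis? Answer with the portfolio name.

Foxglove

Ironleaf: Sharpe ratio = (19.0% − 1.0%) / 13.9% = 1.295
Foxglove: Sharpe ratio = (16.3% − 1.0%) / 8.0% = 1.913
Highest: Foxglove (1.913).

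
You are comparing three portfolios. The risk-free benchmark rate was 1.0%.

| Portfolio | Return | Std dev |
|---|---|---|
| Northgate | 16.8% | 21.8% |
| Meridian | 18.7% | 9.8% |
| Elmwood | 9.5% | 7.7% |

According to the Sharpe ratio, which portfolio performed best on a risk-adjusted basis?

Northgate: Sharpe ratio = (16.8% − 1.0%) / 21.8% = 0.725
Meridian: Sharpe ratio = (18.7% − 1.0%) / 9.8% = 1.806
Elmwood: Sharpe ratio = (9.5% − 1.0%) / 7.7% = 1.104
Highest: Meridian (1.806).

Meridian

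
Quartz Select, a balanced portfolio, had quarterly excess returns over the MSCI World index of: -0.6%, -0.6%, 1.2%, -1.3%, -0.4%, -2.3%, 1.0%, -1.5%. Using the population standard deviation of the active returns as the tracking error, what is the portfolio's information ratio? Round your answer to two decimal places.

-0.50

μ = (-0.6 − 0.6 + 1.2 − 1.3 − 0.4 − 2.3 + 1 − 1.5) / 8 = -0.5625%
Σ(r − μ)² = 10.0188; population σ = √(10.0188/8) = 1.1191%
IR = μ / tracking error = -0.5625 / 1.1191 = -0.5026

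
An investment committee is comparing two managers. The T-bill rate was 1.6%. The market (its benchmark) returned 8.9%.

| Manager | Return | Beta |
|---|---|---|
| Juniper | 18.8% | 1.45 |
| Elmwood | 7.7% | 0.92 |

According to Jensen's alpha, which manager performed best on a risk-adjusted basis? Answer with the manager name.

Juniper

Juniper: α = 18.8% − [1.6% + 1.45 × (8.9% − 1.6%)] = 6.615
Elmwood: α = 7.7% − [1.6% + 0.92 × (8.9% − 1.6%)] = -0.616
Highest: Juniper (6.615).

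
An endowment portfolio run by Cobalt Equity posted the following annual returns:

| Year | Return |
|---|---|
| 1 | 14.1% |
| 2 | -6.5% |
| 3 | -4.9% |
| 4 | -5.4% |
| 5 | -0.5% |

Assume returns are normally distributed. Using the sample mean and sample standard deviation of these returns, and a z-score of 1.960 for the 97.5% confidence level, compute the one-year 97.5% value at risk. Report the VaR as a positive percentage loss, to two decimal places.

r̄ = (14.1 − 6.5 − 4.9 − 5.4 − 0.5) / 5 = -3.20 / 5 = -0.6400%
Sample std dev = √[292.4320 / 4] = 8.5503%
VaR = −(r̄ − z·σ) = −(-0.6400 − 1.960 × 8.5503) = −(-17.3986) = 17.3986%

17.40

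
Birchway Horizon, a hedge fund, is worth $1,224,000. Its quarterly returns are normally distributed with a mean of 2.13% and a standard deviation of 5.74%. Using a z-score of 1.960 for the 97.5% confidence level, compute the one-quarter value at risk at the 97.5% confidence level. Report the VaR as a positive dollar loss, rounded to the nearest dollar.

Return at the 97.5% tail: μ − z·σ = 2.13% − 1.960 × 5.74% = 2.13 − 11.2504 = -9.1204%
VaR = −(-9.1204%) × $1,224,000 = 9.1204% × $1,224,000 = $111,634

$111,634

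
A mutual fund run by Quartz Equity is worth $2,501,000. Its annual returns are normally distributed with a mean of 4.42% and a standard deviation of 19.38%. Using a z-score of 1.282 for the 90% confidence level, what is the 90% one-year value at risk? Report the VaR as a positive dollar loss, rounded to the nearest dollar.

Return at the 90% tail: μ − z·σ = 4.42% − 1.282 × 19.38% = 4.42 − 24.84516 = -20.42516%
VaR = −(-20.42516%) × $2,501,000 = 20.42516% × $2,501,000 = $510,833

$510,833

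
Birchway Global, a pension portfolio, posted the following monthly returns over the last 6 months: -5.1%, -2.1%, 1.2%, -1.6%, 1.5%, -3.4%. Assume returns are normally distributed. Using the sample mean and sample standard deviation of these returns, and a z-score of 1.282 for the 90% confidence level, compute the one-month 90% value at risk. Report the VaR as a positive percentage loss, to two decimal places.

4.89

Mean return μ = -9.50 / 6 = -1.5833%
Σ(r − μ)² = 33.1883; sample σ = √(33.1883/5) = 2.5764%
VaR = −(μ − z·σ) = −(-1.5833 − 1.282 × 2.5764) = −(-4.8862) = 4.8862%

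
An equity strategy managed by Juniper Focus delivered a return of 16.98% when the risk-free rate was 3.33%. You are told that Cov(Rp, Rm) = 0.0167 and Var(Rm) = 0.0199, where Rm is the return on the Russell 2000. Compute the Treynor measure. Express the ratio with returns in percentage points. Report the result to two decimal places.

16.27

β = Cov / Var = 0.0167 / 0.0199 = 0.8392
Treynor = (Rp − Rf) / β = (16.98% − 3.33%) / 0.8392 = 13.65 / 0.8392 = 16.2655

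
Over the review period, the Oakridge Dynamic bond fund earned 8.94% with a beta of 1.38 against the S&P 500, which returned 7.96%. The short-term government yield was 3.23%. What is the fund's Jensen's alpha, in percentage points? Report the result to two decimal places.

CAPM expected return = Rf + β(Rm − Rf) = 3.23% + 1.38 × (7.96% − 3.23%) = 3.23 + 1.38 × 4.73 = 9.7574%
Jensen's α = Rp − E[R] = 8.94% − 9.7574% = -0.8174

-0.82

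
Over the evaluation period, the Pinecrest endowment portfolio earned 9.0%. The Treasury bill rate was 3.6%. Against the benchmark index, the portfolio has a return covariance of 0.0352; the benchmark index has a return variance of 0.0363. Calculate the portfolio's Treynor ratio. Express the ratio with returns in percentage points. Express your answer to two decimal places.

β = Cov / Var = 0.0352 / 0.0363 = 0.9697
Treynor = (Rp − Rf) / β = (9.0% − 3.6%) / 0.9697 = 5.40 / 0.9697 = 5.5687

5.57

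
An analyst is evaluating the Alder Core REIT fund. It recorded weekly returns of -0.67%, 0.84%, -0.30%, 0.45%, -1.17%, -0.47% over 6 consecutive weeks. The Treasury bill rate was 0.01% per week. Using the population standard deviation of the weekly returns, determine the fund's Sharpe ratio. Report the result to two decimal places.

-0.34

Mean return r̄ = -1.320 / 6 = -0.2200%
Population σ = √[Σ(r − r̄)² / 6] = √[2.7464 / 6] = √0.4577 = 0.6765%
Sharpe = (r̄ − rf) / σ = (-0.2200 − 0.01) / 0.6765 = -0.2300 / 0.6765 = -0.3400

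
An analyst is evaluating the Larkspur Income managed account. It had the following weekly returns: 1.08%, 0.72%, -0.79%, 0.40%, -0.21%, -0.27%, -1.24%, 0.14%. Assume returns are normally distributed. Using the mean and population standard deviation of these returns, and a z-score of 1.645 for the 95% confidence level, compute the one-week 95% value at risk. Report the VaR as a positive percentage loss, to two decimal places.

1.20

μ = (1.08 + 0.72 − 0.79 + 0.4 − 0.21 − 0.27 − 1.24 + 0.14) / 8 = -0.170 / 8 = -0.0213%
Σ(r − μ)² = (1.08 − (-0.0213))² + (0.72 − (-0.0213))² + (-0.79 − (-0.0213))² + … = 4.1395
σ = √[4.1395 / 8] = 0.7193%
VaR = −(μ − z·σ) = −(-0.0213 − 1.645 × 0.7193) = −(-1.2045) = 1.2045%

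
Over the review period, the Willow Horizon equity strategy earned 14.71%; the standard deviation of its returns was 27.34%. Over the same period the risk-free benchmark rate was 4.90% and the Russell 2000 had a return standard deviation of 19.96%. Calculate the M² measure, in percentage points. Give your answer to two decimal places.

12.06

Sharpe = (Rp − Rf) / σp = (14.71% − 4.90%) / 27.34% = 0.3588
M² = Rf + Sharpe × σm = 4.90% + 0.3588 × 19.96% = 12.0616%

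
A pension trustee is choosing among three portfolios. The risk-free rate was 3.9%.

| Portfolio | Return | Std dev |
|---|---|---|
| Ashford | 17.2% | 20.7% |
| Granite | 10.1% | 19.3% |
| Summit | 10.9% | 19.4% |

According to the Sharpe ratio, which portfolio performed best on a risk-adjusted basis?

Ashford: Sharpe ratio = (17.2% − 3.9%) / 20.7% = 0.643
Granite: Sharpe ratio = (10.1% − 3.9%) / 19.3% = 0.321
Summit: Sharpe ratio = (10.9% − 3.9%) / 19.4% = 0.361
Highest: Ashford (0.643).

Ashford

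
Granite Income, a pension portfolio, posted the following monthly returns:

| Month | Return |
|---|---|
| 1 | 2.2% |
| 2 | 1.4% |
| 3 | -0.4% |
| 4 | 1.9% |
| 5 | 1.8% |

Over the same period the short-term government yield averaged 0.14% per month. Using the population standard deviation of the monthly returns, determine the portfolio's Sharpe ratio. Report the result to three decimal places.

1.339

Mean return μ = 6.90 / 5 = 1.3800%
Σ(r − μ)² = 4.2880; population σ = √(4.2880/5) = 0.9261%
Sharpe = (μ − rf) / σ = (1.3800 − 0.14) / 0.9261 = 1.2400 / 0.9261 = 1.3389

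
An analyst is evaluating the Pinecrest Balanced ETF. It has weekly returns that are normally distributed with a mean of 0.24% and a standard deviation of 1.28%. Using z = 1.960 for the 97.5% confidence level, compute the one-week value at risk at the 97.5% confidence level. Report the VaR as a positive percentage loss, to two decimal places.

2.27

VaR (as % loss) = −(μ − z·σ) = −(0.24% − 1.960 × 1.28%) = −(-2.2688%) = 2.2688%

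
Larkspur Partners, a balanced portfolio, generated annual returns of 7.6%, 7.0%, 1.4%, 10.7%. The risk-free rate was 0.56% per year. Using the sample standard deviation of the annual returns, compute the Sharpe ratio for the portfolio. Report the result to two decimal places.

Mean return r̄ = 26.70 / 4 = 6.6750%
Σ(r − r̄)² = (7.6 − 6.6750)² + (7 − 6.6750)² + … = 44.9875
sample σ = √(44.9875 / 3) = √14.9958 = 3.8724%
Sharpe = (r̄ − rf) / σ = (6.6750 − 0.56) / 3.8724 = 6.1150 / 3.8724 = 1.5791

1.58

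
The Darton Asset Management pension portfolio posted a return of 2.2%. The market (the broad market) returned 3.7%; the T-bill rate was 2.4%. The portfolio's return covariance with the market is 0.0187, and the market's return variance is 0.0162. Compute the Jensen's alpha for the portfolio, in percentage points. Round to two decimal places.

β = Cov / Var = 0.0187 / 0.0162 = 1.1543
E[R] = Rf + β(Rm − Rf) = 2.4% + 1.1543 × (3.7% − 2.4%) = 3.9006%
α = Rp − E[R] = 2.2% − 3.9006% = -1.7006

-1.70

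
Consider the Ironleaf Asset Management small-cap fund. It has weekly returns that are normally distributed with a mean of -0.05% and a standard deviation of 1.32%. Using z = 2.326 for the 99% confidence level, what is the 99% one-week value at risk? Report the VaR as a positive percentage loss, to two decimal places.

3.12

VaR (as % loss) = −(μ − z·σ) = −(-0.05% − 2.326 × 1.32%) = −(-3.12032%) = 3.12032%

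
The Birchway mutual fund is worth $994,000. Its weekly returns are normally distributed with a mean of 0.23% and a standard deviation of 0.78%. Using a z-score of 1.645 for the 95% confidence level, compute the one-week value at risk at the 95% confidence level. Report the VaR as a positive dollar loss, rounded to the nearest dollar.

$10,468

Return at the 95% tail: μ − z·σ = 0.23% − 1.645 × 0.78% = 0.23 − 1.2831 = -1.0531%
VaR = −(-1.0531%) × $994,000 = 1.0531% × $994,000 = $10,468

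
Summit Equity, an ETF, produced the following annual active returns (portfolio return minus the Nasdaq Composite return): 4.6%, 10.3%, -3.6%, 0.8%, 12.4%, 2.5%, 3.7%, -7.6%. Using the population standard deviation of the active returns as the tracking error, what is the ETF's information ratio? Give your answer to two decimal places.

0.47

r̄ = (4.6 + 10.3 − 3.6 + 0.8 + 12.4 + 2.5 + 3.7 − 7.6) / 8 = 23.10 / 8 = 2.8875%
Σ(r − r̄)² = 305.6088; population σ = √(305.6088/8) = 6.1807%
IR = r̄ / tracking error = 2.8875 / 6.1807 = 0.4672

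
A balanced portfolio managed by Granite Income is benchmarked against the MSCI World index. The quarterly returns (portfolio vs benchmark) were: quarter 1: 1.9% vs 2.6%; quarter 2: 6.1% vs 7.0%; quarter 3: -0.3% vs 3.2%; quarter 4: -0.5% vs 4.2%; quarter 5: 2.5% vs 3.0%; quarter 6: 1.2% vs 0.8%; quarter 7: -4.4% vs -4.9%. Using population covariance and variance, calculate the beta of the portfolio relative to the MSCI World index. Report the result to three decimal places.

0.737

r̄p = 0.9286%,  r̄m = 2.2714%
Cov = Σ(rp − r̄p)(rm − r̄m) / 7 = 8.5480
Var(rm) = Σ(rm − r̄m)² / 7 = 11.5963
β = Cov / Var = 8.5480 / 11.5963 = 0.7371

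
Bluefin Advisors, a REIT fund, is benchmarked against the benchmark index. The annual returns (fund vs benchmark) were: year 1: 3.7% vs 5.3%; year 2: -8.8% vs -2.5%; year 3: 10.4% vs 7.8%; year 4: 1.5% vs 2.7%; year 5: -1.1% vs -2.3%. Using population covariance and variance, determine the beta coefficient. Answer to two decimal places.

1.40

r̄p = 1.1400%,  r̄m = 2.2000%
Cov = Σ(rp − r̄p)(rm − r̄m) / 5 = 23.3540
Var(rm) = Σ(rm − r̄m)² / 5 = 16.7120
β = Cov / Var = 23.3540 / 16.7120 = 1.3974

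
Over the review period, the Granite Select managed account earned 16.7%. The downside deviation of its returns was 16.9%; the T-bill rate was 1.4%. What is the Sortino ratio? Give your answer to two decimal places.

Sortino = (Rp − Rf) / σd = (16.7% − 1.4%) / 16.9% = 15.30% / 16.9% = 0.9053

0.91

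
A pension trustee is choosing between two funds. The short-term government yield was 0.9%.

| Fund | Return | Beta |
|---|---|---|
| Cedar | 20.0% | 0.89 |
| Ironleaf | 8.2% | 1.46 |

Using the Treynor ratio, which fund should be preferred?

Cedar

Cedar: Treynor = (20.0% − 0.9%) / 0.89 = 21.461
Ironleaf: Treynor = (8.2% − 0.9%) / 1.46 = 5.000
Highest: Cedar (21.461).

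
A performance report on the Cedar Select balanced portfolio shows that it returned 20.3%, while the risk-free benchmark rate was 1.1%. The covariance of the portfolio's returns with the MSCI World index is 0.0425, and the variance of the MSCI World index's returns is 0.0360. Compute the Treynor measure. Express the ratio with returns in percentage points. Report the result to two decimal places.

16.26

β = Cov / Var = 0.0425 / 0.0360 = 1.1806
Treynor = (Rp − Rf) / β = (20.3% − 1.1%) / 1.1806 = 19.20 / 1.1806 = 16.2629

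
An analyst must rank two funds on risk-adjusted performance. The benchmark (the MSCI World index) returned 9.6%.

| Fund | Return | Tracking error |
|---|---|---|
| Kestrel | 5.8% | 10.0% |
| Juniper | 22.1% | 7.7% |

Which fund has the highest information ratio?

Kestrel: IR = (5.8% − 9.6%) / 10.0% = -0.380
Juniper: IR = (22.1% − 9.6%) / 7.7% = 1.623
Highest: Juniper (1.623).

Juniper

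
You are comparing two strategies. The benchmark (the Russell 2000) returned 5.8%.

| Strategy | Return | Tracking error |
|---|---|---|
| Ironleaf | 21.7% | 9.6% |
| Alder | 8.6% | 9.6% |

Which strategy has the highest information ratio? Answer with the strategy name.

Ironleaf

Ironleaf: IR = (21.7% − 5.8%) / 9.6% = 1.656
Alder: IR = (8.6% − 5.8%) / 9.6% = 0.292
Highest: Ironleaf (1.656).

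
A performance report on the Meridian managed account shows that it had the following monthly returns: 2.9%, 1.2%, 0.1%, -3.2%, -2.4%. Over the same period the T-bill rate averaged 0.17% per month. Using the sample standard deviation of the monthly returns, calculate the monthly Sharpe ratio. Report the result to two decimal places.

-0.18

r̄ = (2.9 + 1.2 + 0.1 − 3.2 − 2.4) / 5 = -1.40 / 5 = -0.2800%
Σ(r − r̄)² = (2.9 − (-0.2800))² + (1.2 − (-0.2800))² + (0.1 − (-0.2800))² + … = 25.4680
sample σ = √(25.4680 / 4) = √6.3670 = 2.5233%
Sharpe = (r̄ − rf) / σ = (-0.2800 − 0.17) / 2.5233 = -0.4500 / 2.5233 = -0.1783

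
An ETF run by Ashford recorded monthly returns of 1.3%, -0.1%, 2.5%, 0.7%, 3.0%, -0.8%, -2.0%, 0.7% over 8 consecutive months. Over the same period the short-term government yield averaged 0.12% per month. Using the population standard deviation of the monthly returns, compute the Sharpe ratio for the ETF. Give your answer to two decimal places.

Mean return r̄ = 5.30 / 8 = 0.6625%
Σ(r − r̄)² = 19.0588; population σ = √(19.0588/8) = 1.5435%
Sharpe = (r̄ − rf) / σ = (0.6625 − 0.12) / 1.5435 = 0.5425 / 1.5435 = 0.3515

0.35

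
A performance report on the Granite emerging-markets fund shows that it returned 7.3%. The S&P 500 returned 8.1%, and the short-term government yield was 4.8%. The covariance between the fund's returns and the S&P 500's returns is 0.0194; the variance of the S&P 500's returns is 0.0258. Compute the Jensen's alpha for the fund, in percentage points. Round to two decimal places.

0.02

β = Cov / Var = 0.0194 / 0.0258 = 0.7519
E[R] = Rf + β(Rm − Rf) = 4.8% + 0.7519 × (8.1% − 4.8%) = 7.2813%
α = Rp − E[R] = 7.3% − 7.2813% = 0.0187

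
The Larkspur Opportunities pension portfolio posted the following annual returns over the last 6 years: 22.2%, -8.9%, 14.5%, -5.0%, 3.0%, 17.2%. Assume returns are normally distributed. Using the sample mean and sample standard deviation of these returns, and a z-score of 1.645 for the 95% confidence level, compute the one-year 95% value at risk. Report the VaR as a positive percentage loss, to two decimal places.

13.69

r̄ = (22.2 − 8.9 + 14.5 − 5 + 3 + 17.2) / 6 = 7.1667%
Σ(r − r̄)² = 803.9733; sample σ = √(803.9733/5) = 12.6805%
VaR = −(r̄ − z·σ) = −(7.1667 − 1.645 × 12.6805) = −(-13.6927) = 13.6927%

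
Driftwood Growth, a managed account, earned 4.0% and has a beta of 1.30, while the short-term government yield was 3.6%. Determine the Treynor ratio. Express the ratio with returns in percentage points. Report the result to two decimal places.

0.31

Treynor = (Rp − Rf) / β = (4.0% − 3.6%) / 1.30 = 0.40 / 1.30 = 0.3077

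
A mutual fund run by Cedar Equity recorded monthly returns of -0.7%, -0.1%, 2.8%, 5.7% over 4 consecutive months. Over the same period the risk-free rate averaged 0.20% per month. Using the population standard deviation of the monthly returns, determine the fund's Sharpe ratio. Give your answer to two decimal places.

0.68

Mean return r̄ = 7.70 / 4 = 1.9250%
Population std dev = √[26.0075 / 4] = 2.5499%
Sharpe = (r̄ − rf) / σ = (1.9250 − 0.2) / 2.5499 = 1.7250 / 2.5499 = 0.6765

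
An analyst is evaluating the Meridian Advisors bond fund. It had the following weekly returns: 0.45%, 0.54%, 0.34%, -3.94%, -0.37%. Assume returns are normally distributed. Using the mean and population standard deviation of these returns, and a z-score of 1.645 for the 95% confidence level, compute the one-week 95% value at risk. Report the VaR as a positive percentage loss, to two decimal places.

3.40

Mean return μ = -2.980 / 5 = -0.5960%
Σ(r − μ)² = 14.4941; population σ = √(14.4941/5) = 1.7026%
VaR = −(μ − z·σ) = −(-0.5960 − 1.645 × 1.7026) = −(-3.3968) = 3.3968%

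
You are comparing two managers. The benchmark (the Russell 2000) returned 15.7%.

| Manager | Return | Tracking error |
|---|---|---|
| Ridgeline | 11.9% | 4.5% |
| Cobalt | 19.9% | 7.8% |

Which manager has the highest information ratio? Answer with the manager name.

Ridgeline: IR = (11.9% − 15.7%) / 4.5% = -0.844
Cobalt: IR = (19.9% − 15.7%) / 7.8% = 0.538
Highest: Cobalt (0.538).

Cobalt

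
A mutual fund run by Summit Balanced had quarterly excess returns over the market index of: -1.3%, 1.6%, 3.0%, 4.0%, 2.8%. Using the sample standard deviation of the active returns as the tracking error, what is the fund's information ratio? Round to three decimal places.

μ = (-1.3 + 1.6 + 3 + 4 + 2.8) / 5 = 10.10 / 5 = 2.0200%
Sample σ = √[Σ(r − μ)² / 4] = √[16.6880 / 4] = √4.1720 = 2.0425%
IR = μ / tracking error = 2.0200 / 2.0425 = 0.9890

0.989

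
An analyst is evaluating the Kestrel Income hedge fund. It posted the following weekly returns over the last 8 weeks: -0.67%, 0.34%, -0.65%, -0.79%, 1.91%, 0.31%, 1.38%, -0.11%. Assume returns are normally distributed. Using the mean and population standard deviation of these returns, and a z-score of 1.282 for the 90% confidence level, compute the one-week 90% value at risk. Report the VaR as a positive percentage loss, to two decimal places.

Mean return r̄ = 1.720 / 8 = 0.2150%
Population σ = √[Σ(r − r̄)² / 8] = √[6.9020 / 8] = √0.8628 = 0.9289%
VaR = −(r̄ − z·σ) = −(0.2150 − 1.282 × 0.9289) = −(-0.9758) = 0.9758%

0.98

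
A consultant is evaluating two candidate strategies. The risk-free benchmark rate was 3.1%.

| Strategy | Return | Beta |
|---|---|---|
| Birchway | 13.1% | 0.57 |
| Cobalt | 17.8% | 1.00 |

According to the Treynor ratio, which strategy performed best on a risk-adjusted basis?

Birchway: Treynor = (13.1% − 3.1%) / 0.57 = 17.544
Cobalt: Treynor = (17.8% − 3.1%) / 1.00 = 14.700
Highest: Birchway (17.544).

Birchway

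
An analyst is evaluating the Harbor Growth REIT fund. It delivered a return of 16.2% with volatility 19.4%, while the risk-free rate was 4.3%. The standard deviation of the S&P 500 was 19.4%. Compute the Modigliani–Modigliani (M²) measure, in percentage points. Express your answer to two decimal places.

16.20

Sharpe = (Rp − Rf) / σp = (16.2% − 4.3%) / 19.4% = 0.6134
M² = Rf + Sharpe × σm = 4.3% + 0.6134 × 19.4% = 16.2000%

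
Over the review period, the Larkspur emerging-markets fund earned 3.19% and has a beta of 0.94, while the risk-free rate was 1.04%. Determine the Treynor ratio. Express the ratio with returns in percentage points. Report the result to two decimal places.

Treynor = (Rp − Rf) / β = (3.19% − 1.04%) / 0.94 = 2.15 / 0.94 = 2.2872

2.29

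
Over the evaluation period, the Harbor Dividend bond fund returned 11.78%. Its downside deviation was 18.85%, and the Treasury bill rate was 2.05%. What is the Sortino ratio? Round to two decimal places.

Sortino = (Rp − Rf) / σd = (11.78% − 2.05%) / 18.85% = 9.73% / 18.85% = 0.5162

0.52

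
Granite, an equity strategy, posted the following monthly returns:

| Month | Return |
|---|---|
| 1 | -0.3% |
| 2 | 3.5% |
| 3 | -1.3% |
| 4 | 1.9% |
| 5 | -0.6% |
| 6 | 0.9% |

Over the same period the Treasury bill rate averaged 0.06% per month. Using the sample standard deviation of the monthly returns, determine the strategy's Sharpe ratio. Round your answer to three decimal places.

μ = (-0.3 + 3.5 − 1.3 + 1.9 − 0.6 + 0.9) / 6 = 4.10 / 6 = 0.6833%
Sample std dev = √[16.0083 / 5] = 1.7893%
Sharpe = (μ − rf) / σ = (0.6833 − 0.06) / 1.7893 = 0.6233 / 1.7893 = 0.3483

0.348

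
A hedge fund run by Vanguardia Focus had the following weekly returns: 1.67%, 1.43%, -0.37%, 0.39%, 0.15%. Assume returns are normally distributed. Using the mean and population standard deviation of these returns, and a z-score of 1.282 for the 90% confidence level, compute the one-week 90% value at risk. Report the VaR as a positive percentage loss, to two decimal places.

0.34

Mean return μ = 3.270 / 5 = 0.6540%
Σ(r − μ)² = (1.67 − 0.6540)² + (1.43 − 0.6540)² + (-0.37 − 0.6540)² + … = 3.0067
σ = √[3.0067 / 5] = 0.7755%
VaR = −(μ − z·σ) = −(0.6540 − 1.282 × 0.7755) = −(-0.3402) = 0.3402%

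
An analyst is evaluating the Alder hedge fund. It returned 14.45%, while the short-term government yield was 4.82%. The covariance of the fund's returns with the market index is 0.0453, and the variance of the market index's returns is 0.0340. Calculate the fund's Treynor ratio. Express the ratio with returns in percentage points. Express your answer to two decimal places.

7.23

β = Cov / Var = 0.0453 / 0.0340 = 1.3324
Treynor = (Rp − Rf) / β = (14.45% − 4.82%) / 1.3324 = 9.63 / 1.3324 = 7.2276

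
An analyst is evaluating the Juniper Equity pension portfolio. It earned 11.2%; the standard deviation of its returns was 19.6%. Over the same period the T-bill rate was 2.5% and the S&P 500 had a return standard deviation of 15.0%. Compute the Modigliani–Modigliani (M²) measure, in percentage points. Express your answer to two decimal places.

9.16

Sharpe = (Rp − Rf) / σp = (11.2% − 2.5%) / 19.6% = 0.4439
M² = Rf + Sharpe × σm = 2.5% + 0.4439 × 15.0% = 9.1585%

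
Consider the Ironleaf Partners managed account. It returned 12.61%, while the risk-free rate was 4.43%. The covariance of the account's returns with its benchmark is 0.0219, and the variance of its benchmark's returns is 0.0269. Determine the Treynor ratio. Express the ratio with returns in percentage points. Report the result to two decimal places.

10.05

β = Cov / Var = 0.0219 / 0.0269 = 0.8141
Treynor = (Rp − Rf) / β = (12.61% − 4.43%) / 0.8141 = 8.18 / 0.8141 = 10.0479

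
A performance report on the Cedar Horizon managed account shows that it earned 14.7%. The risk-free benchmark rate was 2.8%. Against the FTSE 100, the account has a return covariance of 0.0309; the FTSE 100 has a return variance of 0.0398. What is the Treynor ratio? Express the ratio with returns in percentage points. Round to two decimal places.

β = Cov / Var = 0.0309 / 0.0398 = 0.7764
Treynor = (Rp − Rf) / β = (14.7% − 2.8%) / 0.7764 = 11.90 / 0.7764 = 15.3272

15.33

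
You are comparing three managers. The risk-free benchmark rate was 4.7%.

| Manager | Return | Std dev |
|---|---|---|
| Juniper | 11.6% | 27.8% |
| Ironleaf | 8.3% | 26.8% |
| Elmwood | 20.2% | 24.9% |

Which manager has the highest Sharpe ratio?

Elmwood

Juniper: Sharpe ratio = (11.6% − 4.7%) / 27.8% = 0.248
Ironleaf: Sharpe ratio = (8.3% − 4.7%) / 26.8% = 0.134
Elmwood: Sharpe ratio = (20.2% − 4.7%) / 24.9% = 0.622
Highest: Elmwood (0.622).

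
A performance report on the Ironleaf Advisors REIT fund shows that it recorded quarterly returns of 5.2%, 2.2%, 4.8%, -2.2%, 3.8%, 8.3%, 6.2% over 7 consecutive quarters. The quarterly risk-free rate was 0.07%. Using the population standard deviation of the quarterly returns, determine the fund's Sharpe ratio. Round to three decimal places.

r̄ = (5.2 + 2.2 + 4.8 − 2.2 + 3.8 + 8.3 + 6.2) / 7 = 4.0429%
Σ(r − r̄)² = (5.2 − 4.0429)² + (2.2 − 4.0429)² + … = 67.1171
population σ = √(67.1171 / 7) = √9.5882 = 3.0965%
Sharpe = (r̄ − rf) / σ = (4.0429 − 0.07) / 3.0965 = 3.9729 / 3.0965 = 1.2830

1.283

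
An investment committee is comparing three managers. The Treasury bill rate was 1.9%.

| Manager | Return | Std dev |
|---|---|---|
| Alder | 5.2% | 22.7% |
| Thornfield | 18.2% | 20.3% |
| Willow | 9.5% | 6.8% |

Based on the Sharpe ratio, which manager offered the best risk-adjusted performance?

Alder: Sharpe ratio = (5.2% − 1.9%) / 22.7% = 0.145
Thornfield: Sharpe ratio = (18.2% − 1.9%) / 20.3% = 0.803
Willow: Sharpe ratio = (9.5% − 1.9%) / 6.8% = 1.118
Highest: Willow (1.118).

Willow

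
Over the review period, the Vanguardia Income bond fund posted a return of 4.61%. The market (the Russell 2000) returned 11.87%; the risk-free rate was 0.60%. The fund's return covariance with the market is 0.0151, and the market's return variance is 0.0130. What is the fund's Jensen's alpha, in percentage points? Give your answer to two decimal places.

β = Cov / Var = 0.0151 / 0.0130 = 1.1615
E[R] = Rf + β(Rm − Rf) = 0.60% + 1.1615 × (11.87% − 0.60%) = 13.6901%
α = Rp − E[R] = 4.61% − 13.6901% = -9.0801

-9.08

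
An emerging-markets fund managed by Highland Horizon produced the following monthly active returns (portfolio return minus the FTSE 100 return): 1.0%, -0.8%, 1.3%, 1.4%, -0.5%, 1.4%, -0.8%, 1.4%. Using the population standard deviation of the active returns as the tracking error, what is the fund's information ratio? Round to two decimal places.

0.56

r̄ = (1 − 0.8 + 1.3 + 1.4 − 0.5 + 1.4 − 0.8 + 1.4) / 8 = 4.40 / 8 = 0.5500%
Σ(r − r̄)² = (1 − 0.5500)² + (-0.8 − 0.5500)² + … = 7.6800
σ = √[7.6800 / 8] = 0.9798%
IR = r̄ / tracking error = 0.5500 / 0.9798 = 0.5613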